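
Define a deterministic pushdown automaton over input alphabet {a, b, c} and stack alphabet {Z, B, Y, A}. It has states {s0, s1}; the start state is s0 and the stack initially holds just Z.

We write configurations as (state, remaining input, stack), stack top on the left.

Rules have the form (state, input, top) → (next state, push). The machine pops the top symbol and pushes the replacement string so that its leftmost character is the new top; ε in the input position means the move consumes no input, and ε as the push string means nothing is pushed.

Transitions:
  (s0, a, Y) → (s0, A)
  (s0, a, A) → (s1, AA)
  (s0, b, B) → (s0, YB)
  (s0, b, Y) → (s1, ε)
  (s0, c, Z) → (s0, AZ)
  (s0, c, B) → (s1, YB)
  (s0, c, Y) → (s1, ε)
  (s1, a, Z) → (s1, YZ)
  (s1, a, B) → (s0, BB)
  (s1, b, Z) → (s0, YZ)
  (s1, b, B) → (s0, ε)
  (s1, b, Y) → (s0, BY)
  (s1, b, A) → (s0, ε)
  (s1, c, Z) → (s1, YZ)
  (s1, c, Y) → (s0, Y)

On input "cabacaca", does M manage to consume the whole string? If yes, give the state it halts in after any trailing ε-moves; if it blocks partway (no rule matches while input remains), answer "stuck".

stuck

(s0, cabacaca, Z) ⊢ (s0, abacaca, AZ) ⊢ (s1, bacaca, AAZ) ⊢ (s0, acaca, AZ) ⊢ (s1, caca, AAZ)
No transition for (s1, c, top A); M blocks with input caca remaining.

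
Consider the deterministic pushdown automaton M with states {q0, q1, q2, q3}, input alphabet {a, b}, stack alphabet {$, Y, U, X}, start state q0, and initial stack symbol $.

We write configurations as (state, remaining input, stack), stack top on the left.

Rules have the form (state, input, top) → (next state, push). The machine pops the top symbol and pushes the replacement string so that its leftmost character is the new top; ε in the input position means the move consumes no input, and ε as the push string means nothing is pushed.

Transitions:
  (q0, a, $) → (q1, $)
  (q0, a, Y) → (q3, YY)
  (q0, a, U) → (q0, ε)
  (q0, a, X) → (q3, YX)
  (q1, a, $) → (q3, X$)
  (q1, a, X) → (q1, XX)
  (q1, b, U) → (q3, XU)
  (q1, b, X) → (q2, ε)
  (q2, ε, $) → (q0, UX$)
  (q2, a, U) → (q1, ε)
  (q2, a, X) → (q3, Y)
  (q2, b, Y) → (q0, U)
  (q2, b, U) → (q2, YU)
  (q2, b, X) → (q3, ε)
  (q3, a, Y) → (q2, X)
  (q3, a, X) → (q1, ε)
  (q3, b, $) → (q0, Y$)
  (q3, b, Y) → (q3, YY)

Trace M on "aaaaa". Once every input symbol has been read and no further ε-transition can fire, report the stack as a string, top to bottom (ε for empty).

(q0, aaaaa, $) ⊢ (q1, aaaa, $) ⊢ (q3, aaa, X$) ⊢ (q1, aa, $) ⊢ (q3, a, X$) ⊢ (q1, ε, $)
All input consumed in state q1 with stack $.

$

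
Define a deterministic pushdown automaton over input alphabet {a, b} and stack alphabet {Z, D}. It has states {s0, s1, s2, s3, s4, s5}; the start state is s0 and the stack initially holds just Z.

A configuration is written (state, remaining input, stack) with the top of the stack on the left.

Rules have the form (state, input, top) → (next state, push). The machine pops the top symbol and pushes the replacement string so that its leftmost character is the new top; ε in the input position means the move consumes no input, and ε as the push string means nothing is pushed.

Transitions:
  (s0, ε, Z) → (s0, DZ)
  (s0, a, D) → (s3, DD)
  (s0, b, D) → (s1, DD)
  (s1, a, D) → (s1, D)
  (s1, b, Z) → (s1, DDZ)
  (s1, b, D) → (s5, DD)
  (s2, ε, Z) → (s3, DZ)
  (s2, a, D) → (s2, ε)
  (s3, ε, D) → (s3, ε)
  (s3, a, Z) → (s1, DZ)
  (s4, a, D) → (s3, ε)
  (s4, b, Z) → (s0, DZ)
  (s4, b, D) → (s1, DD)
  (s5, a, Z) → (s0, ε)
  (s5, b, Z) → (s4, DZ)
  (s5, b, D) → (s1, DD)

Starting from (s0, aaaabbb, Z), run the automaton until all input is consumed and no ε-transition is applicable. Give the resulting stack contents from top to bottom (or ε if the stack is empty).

(s0, aaaabbb, Z)
  ε-move, top Z: go to s0, push DZ → (s0, aaaabbb, DZ)
  read a, top D: go to s3, push DD → (s3, aaabbb, DDZ)
  ε-move, top D: go to s3, push ε → (s3, aaabbb, DZ)
  ε-move, top D: go to s3, push ε → (s3, aaabbb, Z)
  read a, top Z: go to s1, push DZ → (s1, aabbb, DZ)
  read a, top D: go to s1, push D → (s1, abbb, DZ)
  read a, top D: go to s1, push D → (s1, bbb, DZ)
  read b, top D: go to s5, push DD → (s5, bb, DDZ)
  read b, top D: go to s1, push DD → (s1, b, DDDZ)
  read b, top D: go to s5, push DD → (s5, ε, DDDDZ)
All input consumed in state s5 with stack DDDDZ.

DDDDZ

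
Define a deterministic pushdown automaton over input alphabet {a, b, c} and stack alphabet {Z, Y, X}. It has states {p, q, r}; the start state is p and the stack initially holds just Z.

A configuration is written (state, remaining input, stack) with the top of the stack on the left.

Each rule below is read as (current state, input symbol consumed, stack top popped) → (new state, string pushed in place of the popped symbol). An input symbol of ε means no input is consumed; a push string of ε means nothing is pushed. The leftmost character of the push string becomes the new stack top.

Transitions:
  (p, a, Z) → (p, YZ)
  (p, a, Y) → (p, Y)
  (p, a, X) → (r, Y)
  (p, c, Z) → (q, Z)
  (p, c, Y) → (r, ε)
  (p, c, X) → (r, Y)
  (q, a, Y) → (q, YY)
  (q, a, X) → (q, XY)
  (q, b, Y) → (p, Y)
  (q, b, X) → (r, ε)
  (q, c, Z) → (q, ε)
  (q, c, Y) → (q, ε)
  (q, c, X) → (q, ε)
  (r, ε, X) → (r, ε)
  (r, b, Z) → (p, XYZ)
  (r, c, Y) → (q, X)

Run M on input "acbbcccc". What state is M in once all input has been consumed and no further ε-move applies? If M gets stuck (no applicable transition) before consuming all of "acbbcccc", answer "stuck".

stuck

(p, acbbcccc, Z) ⊢ (p, cbbcccc, YZ) ⊢ (r, bbcccc, Z) ⊢ (p, bcccc, XYZ)
No transition for (p, b, top X); M blocks with input bcccc remaining.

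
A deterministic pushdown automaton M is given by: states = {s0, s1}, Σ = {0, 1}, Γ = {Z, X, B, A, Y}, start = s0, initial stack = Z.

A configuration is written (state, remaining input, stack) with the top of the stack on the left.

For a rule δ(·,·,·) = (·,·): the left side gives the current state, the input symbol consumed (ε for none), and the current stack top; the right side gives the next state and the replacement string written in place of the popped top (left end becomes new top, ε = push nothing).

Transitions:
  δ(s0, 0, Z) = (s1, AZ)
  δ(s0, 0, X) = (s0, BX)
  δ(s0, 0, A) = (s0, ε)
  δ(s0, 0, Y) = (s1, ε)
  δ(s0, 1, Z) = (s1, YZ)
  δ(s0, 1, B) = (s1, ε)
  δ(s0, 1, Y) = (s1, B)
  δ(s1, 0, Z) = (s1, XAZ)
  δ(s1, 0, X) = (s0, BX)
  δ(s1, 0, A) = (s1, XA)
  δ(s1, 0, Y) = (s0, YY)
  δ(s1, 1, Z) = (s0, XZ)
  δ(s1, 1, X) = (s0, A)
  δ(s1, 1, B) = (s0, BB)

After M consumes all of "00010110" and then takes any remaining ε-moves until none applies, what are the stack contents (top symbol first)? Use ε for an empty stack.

(s0, 00010110, Z) ⊢ (s1, 0010110, AZ) ⊢ (s1, 010110, XAZ) ⊢ (s0, 10110, BXAZ) ⊢ (s1, 0110, XAZ) ⊢ (s0, 110, BXAZ) ⊢ (s1, 10, XAZ) ⊢ (s0, 0, AAZ) ⊢ (s0, ε, AZ)
All input consumed in state s0 with stack AZ.

AZ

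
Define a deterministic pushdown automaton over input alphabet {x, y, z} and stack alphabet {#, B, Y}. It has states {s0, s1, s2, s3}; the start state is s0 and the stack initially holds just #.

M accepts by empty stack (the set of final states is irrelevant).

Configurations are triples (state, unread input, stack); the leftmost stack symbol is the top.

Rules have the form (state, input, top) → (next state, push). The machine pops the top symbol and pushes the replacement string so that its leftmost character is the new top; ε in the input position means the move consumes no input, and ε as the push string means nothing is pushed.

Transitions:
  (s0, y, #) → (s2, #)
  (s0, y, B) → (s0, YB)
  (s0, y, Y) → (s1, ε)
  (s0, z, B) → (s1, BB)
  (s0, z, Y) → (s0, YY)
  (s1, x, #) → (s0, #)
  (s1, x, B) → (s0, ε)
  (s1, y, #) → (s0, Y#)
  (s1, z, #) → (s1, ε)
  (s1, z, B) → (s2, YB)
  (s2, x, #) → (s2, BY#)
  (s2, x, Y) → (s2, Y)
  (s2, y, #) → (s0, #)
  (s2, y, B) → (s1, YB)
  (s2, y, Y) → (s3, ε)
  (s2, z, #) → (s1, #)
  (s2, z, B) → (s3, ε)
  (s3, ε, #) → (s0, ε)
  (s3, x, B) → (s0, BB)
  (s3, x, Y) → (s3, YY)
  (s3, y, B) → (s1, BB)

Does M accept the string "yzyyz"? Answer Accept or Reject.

Accept

(s0, yzyyz, #)
  read y, top #: go to s2, push # → (s2, zyyz, #)
  read z, top #: go to s1, push # → (s1, yyz, #)
  read y, top #: go to s0, push Y# → (s0, yz, Y#)
  read y, top Y: go to s1, push ε → (s1, z, #)
  read z, top #: go to s1, push ε → (s1, ε, ε)
All input consumed and the stack is empty.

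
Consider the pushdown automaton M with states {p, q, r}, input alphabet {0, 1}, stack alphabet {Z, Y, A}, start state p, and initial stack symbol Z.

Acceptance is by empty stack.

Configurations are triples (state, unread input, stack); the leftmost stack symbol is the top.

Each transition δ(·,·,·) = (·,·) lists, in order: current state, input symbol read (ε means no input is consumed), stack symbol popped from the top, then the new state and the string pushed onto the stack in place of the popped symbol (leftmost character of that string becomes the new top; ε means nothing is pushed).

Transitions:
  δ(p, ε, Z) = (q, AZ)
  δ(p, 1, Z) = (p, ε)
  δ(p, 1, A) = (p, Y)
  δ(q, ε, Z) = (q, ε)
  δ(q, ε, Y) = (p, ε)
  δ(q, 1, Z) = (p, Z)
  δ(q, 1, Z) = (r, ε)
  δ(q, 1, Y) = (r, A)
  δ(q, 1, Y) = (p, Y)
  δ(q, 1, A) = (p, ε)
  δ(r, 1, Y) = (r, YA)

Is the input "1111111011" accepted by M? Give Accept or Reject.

Reject

No computation consumes all input and empties the stack.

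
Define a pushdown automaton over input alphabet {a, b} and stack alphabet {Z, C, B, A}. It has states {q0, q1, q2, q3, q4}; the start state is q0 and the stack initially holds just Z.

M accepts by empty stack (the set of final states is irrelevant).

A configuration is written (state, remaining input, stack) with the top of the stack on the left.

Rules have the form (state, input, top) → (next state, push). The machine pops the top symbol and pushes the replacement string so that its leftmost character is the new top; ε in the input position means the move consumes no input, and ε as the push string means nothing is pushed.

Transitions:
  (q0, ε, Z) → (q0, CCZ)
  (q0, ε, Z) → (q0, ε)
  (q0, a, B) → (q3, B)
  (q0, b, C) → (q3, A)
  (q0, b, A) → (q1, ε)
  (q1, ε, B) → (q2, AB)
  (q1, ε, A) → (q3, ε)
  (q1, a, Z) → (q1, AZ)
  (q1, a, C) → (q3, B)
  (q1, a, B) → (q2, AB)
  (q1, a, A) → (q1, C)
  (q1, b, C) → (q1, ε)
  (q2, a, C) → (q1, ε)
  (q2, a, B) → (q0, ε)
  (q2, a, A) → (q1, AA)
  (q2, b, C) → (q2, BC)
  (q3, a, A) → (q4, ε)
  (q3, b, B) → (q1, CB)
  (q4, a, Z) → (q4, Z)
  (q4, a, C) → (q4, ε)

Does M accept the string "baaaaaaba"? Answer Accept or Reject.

Reject

No computation consumes all input and empties the stack.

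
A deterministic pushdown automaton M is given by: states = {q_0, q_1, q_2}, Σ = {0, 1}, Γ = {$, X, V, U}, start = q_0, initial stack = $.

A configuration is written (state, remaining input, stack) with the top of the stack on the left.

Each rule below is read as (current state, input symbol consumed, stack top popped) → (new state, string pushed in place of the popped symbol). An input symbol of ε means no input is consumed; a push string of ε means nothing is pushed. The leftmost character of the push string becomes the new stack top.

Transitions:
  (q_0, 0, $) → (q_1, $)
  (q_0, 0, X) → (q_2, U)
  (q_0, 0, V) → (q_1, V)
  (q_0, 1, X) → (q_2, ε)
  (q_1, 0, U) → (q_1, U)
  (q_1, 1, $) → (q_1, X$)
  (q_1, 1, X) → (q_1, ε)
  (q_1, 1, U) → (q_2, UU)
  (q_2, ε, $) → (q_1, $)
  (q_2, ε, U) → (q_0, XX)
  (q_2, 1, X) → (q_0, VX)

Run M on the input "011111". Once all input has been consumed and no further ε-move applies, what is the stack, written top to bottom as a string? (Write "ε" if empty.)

X$

(q_0, 011111, $)
  read 0, top $: go to q_1, push $ → (q_1, 11111, $)
  read 1, top $: go to q_1, push X$ → (q_1, 1111, X$)
  read 1, top X: go to q_1, push ε → (q_1, 111, $)
  read 1, top $: go to q_1, push X$ → (q_1, 11, X$)
  read 1, top X: go to q_1, push ε → (q_1, 1, $)
  read 1, top $: go to q_1, push X$ → (q_1, ε, X$)
All input consumed in state q_1 with stack X$.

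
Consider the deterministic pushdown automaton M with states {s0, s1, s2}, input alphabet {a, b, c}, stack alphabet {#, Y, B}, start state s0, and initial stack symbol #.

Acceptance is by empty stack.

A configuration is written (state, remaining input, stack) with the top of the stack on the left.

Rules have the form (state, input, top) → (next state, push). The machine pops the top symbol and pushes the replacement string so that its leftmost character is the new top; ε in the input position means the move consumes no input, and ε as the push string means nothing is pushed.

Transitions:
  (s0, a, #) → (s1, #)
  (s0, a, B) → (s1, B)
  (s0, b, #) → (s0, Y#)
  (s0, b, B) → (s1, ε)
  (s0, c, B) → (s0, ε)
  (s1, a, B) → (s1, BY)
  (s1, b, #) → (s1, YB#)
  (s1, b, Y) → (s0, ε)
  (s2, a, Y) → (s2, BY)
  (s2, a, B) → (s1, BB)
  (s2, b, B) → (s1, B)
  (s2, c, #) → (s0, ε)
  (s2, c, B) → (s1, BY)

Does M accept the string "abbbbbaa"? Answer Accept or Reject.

(s0, abbbbbaa, #) ⊢ (s1, bbbbbaa, #) ⊢ (s1, bbbbaa, YB#) ⊢ (s0, bbbaa, B#) ⊢ (s1, bbaa, #) ⊢ (s1, baa, YB#) ⊢ (s0, aa, B#) ⊢ (s1, a, B#) ⊢ (s1, ε, BY#)
All input consumed; stack is BY#, not empty, and no further ε-move applies.

Reject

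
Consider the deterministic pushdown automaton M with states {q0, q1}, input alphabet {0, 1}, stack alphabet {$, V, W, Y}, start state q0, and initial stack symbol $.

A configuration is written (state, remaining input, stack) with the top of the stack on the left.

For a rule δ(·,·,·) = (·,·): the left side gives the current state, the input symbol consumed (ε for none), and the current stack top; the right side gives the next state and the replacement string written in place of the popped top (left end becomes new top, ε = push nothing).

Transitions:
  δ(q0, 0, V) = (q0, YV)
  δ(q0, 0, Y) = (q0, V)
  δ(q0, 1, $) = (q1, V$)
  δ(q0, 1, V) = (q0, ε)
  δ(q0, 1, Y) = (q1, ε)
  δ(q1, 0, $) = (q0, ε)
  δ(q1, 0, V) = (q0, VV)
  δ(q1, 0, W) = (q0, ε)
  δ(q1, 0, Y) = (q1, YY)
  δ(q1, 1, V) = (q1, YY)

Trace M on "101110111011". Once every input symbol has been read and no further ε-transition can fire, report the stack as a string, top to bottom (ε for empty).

(q0, 101110111011, $)
  read 1, top $: go to q1, push V$ → (q1, 01110111011, V$)
  read 0, top V: go to q0, push VV → (q0, 1110111011, VV$)
  read 1, top V: go to q0, push ε → (q0, 110111011, V$)
  read 1, top V: go to q0, push ε → (q0, 10111011, $)
  read 1, top $: go to q1, push V$ → (q1, 0111011, V$)
  read 0, top V: go to q0, push VV → (q0, 111011, VV$)
  read 1, top V: go to q0, push ε → (q0, 11011, V$)
  read 1, top V: go to q0, push ε → (q0, 1011, $)
  read 1, top $: go to q1, push V$ → (q1, 011, V$)
  read 0, top V: go to q0, push VV → (q0, 11, VV$)
  read 1, top V: go to q0, push ε → (q0, 1, V$)
  read 1, top V: go to q0, push ε → (q0, ε, $)
All input consumed in state q0 with stack $.

$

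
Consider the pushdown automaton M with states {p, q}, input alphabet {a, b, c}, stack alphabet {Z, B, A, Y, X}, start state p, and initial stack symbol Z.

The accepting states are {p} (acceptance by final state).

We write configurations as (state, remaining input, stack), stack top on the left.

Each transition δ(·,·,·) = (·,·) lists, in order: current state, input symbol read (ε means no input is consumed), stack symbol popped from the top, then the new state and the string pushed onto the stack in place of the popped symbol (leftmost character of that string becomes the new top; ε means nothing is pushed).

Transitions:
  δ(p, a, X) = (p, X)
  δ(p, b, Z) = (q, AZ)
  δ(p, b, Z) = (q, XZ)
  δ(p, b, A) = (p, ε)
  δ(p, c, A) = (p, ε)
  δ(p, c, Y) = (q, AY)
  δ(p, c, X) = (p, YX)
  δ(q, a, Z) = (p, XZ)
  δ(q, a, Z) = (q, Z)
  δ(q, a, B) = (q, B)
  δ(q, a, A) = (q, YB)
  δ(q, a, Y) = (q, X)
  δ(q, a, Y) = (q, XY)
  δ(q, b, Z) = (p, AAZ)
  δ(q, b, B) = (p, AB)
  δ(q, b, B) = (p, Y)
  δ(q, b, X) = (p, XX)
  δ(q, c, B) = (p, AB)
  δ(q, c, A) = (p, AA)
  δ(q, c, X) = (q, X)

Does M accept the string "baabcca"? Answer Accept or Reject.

Reject

No computation consumes all input and reaches a final state.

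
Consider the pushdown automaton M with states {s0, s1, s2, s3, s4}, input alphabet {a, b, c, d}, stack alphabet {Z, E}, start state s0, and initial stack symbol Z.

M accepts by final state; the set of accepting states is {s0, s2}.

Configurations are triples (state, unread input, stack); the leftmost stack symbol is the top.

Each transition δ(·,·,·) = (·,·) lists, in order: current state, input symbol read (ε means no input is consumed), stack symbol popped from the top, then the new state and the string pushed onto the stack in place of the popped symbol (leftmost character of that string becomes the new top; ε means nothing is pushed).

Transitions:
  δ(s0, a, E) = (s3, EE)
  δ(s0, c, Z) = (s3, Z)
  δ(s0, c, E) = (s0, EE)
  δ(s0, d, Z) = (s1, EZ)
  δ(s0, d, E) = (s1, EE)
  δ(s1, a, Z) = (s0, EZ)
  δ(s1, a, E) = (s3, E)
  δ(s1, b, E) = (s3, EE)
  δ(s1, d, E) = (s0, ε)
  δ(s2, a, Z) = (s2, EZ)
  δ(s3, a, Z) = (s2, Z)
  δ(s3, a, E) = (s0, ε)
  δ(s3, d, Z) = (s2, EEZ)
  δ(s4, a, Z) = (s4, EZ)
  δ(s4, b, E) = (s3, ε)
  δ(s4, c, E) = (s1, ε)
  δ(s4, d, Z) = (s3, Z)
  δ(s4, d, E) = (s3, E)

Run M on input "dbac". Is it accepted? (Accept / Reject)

One accepting computation: (s0, dbac, Z) ⊢ (s1, bac, EZ) ⊢ (s3, ac, EEZ) ⊢ (s0, c, EZ) ⊢ (s0, ε, EEZ)
All input consumed and state s0 ∈ F.

Accept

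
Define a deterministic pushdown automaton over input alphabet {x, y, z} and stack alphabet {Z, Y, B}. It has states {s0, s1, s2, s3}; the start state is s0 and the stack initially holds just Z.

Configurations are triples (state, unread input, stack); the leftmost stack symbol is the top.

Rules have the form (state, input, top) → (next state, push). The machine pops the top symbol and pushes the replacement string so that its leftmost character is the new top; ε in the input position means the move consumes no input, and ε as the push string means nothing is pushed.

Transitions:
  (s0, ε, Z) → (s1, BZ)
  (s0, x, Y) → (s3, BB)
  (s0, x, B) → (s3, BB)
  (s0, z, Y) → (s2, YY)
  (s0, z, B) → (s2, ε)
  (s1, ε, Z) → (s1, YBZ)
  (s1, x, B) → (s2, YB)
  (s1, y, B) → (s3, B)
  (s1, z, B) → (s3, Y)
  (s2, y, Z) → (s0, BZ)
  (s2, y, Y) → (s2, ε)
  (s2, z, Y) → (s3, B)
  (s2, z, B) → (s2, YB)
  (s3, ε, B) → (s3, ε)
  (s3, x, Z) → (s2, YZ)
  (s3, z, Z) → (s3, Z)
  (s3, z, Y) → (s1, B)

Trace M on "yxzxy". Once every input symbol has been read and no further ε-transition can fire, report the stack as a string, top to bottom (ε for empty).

Z

(s0, yxzxy, Z)
  ε-move, top Z: go to s1, push BZ → (s1, yxzxy, BZ)
  read y, top B: go to s3, push B → (s3, xzxy, BZ)
  ε-move, top B: go to s3, push ε → (s3, xzxy, Z)
  read x, top Z: go to s2, push YZ → (s2, zxy, YZ)
  read z, top Y: go to s3, push B → (s3, xy, BZ)
  ε-move, top B: go to s3, push ε → (s3, xy, Z)
  read x, top Z: go to s2, push YZ → (s2, y, YZ)
  read y, top Y: go to s2, push ε → (s2, ε, Z)
All input consumed in state s2 with stack Z.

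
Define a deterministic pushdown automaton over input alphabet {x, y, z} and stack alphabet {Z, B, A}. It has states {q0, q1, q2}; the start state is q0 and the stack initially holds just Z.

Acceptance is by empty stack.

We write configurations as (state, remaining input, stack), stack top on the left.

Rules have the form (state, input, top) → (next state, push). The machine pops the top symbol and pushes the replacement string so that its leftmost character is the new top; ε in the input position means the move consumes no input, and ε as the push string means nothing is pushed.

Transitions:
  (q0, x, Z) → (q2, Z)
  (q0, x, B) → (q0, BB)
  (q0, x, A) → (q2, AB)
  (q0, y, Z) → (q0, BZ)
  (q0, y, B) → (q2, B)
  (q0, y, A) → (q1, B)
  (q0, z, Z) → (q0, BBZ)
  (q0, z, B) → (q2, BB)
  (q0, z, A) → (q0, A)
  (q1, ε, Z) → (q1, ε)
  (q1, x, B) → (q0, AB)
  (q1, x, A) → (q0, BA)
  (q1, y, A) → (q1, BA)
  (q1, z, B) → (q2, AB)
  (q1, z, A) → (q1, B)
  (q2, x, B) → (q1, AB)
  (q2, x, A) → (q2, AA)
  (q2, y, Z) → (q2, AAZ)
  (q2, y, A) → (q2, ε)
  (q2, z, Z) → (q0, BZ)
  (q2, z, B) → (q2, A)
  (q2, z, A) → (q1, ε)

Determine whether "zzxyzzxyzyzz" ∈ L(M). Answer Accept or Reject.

(q0, zzxyzzxyzyzz, Z)
  read z, top Z: go to q0, push BBZ → (q0, zxyzzxyzyzz, BBZ)
  read z, top B: go to q2, push BB → (q2, xyzzxyzyzz, BBBZ)
  read x, top B: go to q1, push AB → (q1, yzzxyzyzz, ABBBZ)
  read y, top A: go to q1, push BA → (q1, zzxyzyzz, BABBBZ)
  read z, top B: go to q2, push AB → (q2, zxyzyzz, ABABBBZ)
  read z, top A: go to q1, push ε → (q1, xyzyzz, BABBBZ)
  read x, top B: go to q0, push AB → (q0, yzyzz, ABABBBZ)
  read y, top A: go to q1, push B → (q1, zyzz, BBABBBZ)
  read z, top B: go to q2, push AB → (q2, yzz, ABBABBBZ)
  read y, top A: go to q2, push ε → (q2, zz, BBABBBZ)
  read z, top B: go to q2, push A → (q2, z, ABABBBZ)
  read z, top A: go to q1, push ε → (q1, ε, BABBBZ)
All input consumed; stack is BABBBZ, not empty, and no further ε-move applies.

Reject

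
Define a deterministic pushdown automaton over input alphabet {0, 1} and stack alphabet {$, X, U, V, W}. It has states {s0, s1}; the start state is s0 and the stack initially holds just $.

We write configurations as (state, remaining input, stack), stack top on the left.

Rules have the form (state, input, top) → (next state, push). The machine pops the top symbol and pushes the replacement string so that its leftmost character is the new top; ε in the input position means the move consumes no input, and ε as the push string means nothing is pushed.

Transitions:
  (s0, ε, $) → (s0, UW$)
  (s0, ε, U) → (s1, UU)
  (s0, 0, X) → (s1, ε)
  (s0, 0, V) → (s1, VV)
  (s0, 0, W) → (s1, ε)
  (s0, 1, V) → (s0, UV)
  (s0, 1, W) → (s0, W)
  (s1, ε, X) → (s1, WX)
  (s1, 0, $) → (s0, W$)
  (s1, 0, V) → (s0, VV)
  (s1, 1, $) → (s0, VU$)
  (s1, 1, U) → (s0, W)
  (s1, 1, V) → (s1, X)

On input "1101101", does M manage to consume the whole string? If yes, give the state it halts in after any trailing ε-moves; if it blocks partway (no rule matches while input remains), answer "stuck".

stuck

(s0, 1101101, $)
  ε-move, top $: go to s0, push UW$ → (s0, 1101101, UW$)
  ε-move, top U: go to s1, push UU → (s1, 1101101, UUW$)
  read 1, top U: go to s0, push W → (s0, 101101, WUW$)
  read 1, top W: go to s0, push W → (s0, 01101, WUW$)
  read 0, top W: go to s1, push ε → (s1, 1101, UW$)
  read 1, top U: go to s0, push W → (s0, 101, WW$)
  read 1, top W: go to s0, push W → (s0, 01, WW$)
  read 0, top W: go to s1, push ε → (s1, 1, W$)
No transition for (s1, 1, top W); M blocks with input 1 remaining.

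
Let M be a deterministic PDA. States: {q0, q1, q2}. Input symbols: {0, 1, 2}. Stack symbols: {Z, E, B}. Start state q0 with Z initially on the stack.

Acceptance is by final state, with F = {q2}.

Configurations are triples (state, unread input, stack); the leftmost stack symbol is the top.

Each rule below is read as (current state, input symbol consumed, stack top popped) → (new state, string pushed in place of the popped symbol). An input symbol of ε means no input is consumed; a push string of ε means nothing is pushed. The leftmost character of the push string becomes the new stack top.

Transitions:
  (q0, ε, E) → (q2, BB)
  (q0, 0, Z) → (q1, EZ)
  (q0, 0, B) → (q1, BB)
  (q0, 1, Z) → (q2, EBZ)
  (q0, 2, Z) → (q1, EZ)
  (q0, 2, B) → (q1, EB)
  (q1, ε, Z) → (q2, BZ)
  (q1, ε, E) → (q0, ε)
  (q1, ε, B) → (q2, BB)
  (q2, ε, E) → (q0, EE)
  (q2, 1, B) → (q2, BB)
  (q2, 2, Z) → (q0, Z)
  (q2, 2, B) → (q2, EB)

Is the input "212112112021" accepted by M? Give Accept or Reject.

(q0, 212112112021, Z)
  read 2, top Z: go to q1, push EZ → (q1, 12112112021, EZ)
  ε-move, top E: go to q0, push ε → (q0, 12112112021, Z)
  read 1, top Z: go to q2, push EBZ → (q2, 2112112021, EBZ)
  ε-move, top E: go to q0, push EE → (q0, 2112112021, EEBZ)
  ε-move, top E: go to q2, push BB → (q2, 2112112021, BBEBZ)
  read 2, top B: go to q2, push EB → (q2, 112112021, EBBEBZ)
  ε-move, top E: go to q0, push EE → (q0, 112112021, EEBBEBZ)
  ε-move, top E: go to q2, push BB → (q2, 112112021, BBEBBEBZ)
  read 1, top B: go to q2, push BB → (q2, 12112021, BBBEBBEBZ)
  read 1, top B: go to q2, push BB → (q2, 2112021, BBBBEBBEBZ)
  read 2, top B: go to q2, push EB → (q2, 112021, EBBBBEBBEBZ)
  ε-move, top E: go to q0, push EE → (q0, 112021, EEBBBBEBBEBZ)
  ε-move, top E: go to q2, push BB → (q2, 112021, BBEBBBBEBBEBZ)
  read 1, top B: go to q2, push BB → (q2, 12021, BBBEBBBBEBBEBZ)
  read 1, top B: go to q2, push BB → (q2, 2021, BBBBEBBBBEBBEBZ)
  read 2, top B: go to q2, push EB → (q2, 021, EBBBBEBBBBEBBEBZ)
  ε-move, top E: go to q0, push EE → (q0, 021, EEBBBBEBBBBEBBEBZ)
  ε-move, top E: go to q2, push BB → (q2, 021, BBEBBBBEBBBBEBBEBZ)
No transition applies at (q2, 021, BBEBBBBEBBBBEBBEBZ); input not fully consumed.

Reject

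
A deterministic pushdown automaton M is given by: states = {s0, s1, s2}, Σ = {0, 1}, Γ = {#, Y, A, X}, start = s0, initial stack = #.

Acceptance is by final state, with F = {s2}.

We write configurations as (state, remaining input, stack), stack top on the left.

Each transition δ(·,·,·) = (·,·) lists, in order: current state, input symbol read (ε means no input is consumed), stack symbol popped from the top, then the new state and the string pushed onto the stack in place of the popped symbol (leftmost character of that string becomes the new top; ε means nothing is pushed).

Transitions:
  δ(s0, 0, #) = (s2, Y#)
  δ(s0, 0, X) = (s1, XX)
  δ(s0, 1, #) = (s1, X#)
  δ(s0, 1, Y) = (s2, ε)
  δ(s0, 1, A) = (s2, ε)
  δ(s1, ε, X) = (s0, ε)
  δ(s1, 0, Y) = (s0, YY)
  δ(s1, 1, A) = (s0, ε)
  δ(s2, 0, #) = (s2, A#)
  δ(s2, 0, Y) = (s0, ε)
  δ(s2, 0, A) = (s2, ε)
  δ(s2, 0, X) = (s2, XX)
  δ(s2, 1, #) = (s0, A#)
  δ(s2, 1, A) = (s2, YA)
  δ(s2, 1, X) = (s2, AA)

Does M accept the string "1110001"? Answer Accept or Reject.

(s0, 1110001, #)
  read 1, top #: go to s1, push X# → (s1, 110001, X#)
  ε-move, top X: go to s0, push ε → (s0, 110001, #)
  read 1, top #: go to s1, push X# → (s1, 10001, X#)
  ε-move, top X: go to s0, push ε → (s0, 10001, #)
  read 1, top #: go to s1, push X# → (s1, 0001, X#)
  ε-move, top X: go to s0, push ε → (s0, 0001, #)
  read 0, top #: go to s2, push Y# → (s2, 001, Y#)
  read 0, top Y: go to s0, push ε → (s0, 01, #)
  read 0, top #: go to s2, push Y# → (s2, 1, Y#)
No transition applies at (s2, 1, Y#); input not fully consumed.

Reject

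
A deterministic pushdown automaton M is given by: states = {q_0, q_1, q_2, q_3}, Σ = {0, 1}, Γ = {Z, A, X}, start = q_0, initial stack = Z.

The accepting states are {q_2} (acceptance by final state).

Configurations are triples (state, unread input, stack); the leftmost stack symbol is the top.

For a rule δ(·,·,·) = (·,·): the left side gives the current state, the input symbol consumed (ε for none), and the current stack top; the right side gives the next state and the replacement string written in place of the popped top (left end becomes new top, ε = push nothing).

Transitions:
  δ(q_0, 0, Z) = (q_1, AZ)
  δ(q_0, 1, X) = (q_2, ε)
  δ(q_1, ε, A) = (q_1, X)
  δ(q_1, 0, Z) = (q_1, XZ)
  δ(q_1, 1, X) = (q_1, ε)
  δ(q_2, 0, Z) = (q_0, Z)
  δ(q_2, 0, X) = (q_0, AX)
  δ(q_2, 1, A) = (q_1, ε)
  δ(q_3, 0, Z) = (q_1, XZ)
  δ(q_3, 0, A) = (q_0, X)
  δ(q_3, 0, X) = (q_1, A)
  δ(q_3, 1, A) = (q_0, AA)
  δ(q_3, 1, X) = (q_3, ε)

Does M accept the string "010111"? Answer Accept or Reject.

Reject

(q_0, 010111, Z) ⊢ (q_1, 10111, AZ) ⊢ (q_1, 10111, XZ) ⊢ (q_1, 0111, Z) ⊢ (q_1, 111, XZ) ⊢ (q_1, 11, Z)
No transition applies at (q_1, 11, Z); input not fully consumed.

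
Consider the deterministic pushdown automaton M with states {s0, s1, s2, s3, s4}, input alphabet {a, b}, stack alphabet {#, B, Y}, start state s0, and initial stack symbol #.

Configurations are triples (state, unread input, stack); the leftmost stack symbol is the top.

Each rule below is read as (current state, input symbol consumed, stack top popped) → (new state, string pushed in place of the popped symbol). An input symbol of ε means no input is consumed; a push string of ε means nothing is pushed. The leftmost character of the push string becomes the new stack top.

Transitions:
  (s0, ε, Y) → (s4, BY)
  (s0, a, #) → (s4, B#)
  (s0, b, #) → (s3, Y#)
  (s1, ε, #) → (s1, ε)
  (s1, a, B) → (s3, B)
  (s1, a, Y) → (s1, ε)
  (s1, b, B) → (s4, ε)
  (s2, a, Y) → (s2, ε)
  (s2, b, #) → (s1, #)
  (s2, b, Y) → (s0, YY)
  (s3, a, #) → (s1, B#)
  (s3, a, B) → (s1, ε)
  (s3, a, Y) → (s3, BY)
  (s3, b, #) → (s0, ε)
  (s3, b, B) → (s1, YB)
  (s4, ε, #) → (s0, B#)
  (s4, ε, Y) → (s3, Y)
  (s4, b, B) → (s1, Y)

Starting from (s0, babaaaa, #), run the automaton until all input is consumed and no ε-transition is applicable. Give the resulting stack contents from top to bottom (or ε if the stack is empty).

ε

(s0, babaaaa, #)
  read b, top #: go to s3, push Y# → (s3, abaaaa, Y#)
  read a, top Y: go to s3, push BY → (s3, baaaa, BY#)
  read b, top B: go to s1, push YB → (s1, aaaa, YBY#)
  read a, top Y: go to s1, push ε → (s1, aaa, BY#)
  read a, top B: go to s3, push B → (s3, aa, BY#)
  read a, top B: go to s1, push ε → (s1, a, Y#)
  read a, top Y: go to s1, push ε → (s1, ε, #)
  ε-move, top #: go to s1, push ε → (s1, ε, ε)
All input consumed in state s1 with stack ε.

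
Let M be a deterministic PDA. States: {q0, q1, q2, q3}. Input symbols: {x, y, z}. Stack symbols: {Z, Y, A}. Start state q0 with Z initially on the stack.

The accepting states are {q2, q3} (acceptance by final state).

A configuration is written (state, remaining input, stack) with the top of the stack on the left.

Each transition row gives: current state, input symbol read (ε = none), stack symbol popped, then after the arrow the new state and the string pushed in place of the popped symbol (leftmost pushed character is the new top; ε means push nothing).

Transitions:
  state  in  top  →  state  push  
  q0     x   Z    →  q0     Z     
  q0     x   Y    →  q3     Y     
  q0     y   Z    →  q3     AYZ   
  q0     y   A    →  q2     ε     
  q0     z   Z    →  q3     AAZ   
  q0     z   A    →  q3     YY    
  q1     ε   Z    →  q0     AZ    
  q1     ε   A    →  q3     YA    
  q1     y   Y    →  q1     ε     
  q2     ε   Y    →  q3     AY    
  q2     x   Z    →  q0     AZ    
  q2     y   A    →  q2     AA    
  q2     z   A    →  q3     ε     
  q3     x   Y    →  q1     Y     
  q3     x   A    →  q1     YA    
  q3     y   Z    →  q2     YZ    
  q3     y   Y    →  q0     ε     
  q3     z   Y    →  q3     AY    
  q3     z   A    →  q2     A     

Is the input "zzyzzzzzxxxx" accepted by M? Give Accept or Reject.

Reject

(q0, zzyzzzzzxxxx, Z)
  read z, top Z: go to q3, push AAZ → (q3, zyzzzzzxxxx, AAZ)
  read z, top A: go to q2, push A → (q2, yzzzzzxxxx, AAZ)
  read y, top A: go to q2, push AA → (q2, zzzzzxxxx, AAAZ)
  read z, top A: go to q3, push ε → (q3, zzzzxxxx, AAZ)
  read z, top A: go to q2, push A → (q2, zzzxxxx, AAZ)
  read z, top A: go to q3, push ε → (q3, zzxxxx, AZ)
  read z, top A: go to q2, push A → (q2, zxxxx, AZ)
  read z, top A: go to q3, push ε → (q3, xxxx, Z)
No transition applies at (q3, xxxx, Z); input not fully consumed.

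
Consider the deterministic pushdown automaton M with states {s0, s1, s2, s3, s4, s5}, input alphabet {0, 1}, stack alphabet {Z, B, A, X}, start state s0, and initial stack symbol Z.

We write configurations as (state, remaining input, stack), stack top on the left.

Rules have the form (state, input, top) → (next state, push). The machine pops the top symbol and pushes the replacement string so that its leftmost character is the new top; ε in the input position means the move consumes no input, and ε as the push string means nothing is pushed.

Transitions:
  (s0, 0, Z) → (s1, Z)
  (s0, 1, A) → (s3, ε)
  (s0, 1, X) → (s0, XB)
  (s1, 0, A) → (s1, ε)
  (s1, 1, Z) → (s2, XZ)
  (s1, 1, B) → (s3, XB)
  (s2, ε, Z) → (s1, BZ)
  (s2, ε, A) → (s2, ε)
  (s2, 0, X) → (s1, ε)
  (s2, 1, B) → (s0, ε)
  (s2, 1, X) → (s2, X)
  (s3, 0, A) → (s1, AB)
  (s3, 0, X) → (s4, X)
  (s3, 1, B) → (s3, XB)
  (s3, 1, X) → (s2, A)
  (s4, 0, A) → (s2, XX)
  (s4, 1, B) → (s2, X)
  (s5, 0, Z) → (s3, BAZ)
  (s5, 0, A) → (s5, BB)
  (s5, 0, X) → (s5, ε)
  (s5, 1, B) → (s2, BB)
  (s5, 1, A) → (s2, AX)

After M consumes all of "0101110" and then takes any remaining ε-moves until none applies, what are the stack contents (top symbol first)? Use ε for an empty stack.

(s0, 0101110, Z)
  read 0, top Z: go to s1, push Z → (s1, 101110, Z)
  read 1, top Z: go to s2, push XZ → (s2, 01110, XZ)
  read 0, top X: go to s1, push ε → (s1, 1110, Z)
  read 1, top Z: go to s2, push XZ → (s2, 110, XZ)
  read 1, top X: go to s2, push X → (s2, 10, XZ)
  read 1, top X: go to s2, push X → (s2, 0, XZ)
  read 0, top X: go to s1, push ε → (s1, ε, Z)
All input consumed in state s1 with stack Z.

Z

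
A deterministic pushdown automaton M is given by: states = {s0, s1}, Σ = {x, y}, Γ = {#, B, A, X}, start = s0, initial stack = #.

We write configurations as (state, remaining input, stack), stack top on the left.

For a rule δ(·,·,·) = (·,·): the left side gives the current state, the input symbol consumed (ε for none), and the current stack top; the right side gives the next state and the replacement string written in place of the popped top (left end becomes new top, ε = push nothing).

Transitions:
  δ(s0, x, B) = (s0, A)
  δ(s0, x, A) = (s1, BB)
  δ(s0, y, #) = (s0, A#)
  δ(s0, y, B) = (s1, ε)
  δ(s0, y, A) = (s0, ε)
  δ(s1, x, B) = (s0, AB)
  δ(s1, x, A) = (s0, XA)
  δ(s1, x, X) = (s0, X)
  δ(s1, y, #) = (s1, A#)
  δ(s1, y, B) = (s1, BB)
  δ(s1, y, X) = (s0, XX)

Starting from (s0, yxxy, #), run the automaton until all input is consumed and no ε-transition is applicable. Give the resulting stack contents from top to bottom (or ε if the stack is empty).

(s0, yxxy, #) ⊢ (s0, xxy, A#) ⊢ (s1, xy, BB#) ⊢ (s0, y, ABB#) ⊢ (s0, ε, BB#)
All input consumed in state s0 with stack BB#.

BB#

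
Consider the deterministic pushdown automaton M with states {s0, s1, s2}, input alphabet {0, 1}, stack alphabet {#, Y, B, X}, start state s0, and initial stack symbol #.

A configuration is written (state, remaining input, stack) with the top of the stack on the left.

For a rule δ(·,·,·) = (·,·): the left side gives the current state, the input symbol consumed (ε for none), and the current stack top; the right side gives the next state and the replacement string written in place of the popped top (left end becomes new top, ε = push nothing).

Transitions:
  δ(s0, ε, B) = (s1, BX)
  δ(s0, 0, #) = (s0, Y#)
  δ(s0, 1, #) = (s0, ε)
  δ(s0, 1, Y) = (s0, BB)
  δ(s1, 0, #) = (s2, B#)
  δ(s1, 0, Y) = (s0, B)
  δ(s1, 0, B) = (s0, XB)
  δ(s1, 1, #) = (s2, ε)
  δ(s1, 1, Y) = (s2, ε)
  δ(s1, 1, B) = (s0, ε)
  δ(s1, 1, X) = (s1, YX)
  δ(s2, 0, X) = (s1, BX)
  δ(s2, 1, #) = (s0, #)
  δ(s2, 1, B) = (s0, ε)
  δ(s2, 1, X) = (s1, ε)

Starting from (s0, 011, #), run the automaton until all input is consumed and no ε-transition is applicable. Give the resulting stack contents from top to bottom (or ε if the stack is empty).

(s0, 011, #) ⊢ (s0, 11, Y#) ⊢ (s0, 1, BB#) ⊢ (s1, 1, BXB#) ⊢ (s0, ε, XB#)
All input consumed in state s0 with stack XB#.

XB#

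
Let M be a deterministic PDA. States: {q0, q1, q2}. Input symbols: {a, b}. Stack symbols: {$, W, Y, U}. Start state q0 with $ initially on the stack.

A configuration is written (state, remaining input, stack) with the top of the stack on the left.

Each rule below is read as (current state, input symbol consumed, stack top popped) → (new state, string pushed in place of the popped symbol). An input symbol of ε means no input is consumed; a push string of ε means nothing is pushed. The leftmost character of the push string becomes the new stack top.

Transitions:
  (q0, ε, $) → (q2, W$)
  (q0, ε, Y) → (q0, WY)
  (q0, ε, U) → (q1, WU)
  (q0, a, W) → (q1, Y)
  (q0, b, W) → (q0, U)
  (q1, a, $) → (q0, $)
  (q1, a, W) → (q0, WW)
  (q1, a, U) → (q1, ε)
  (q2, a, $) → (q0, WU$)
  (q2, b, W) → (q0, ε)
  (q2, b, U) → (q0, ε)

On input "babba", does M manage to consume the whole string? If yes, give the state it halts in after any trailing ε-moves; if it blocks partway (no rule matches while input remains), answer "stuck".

stuck

(q0, babba, $)
  ε-move, top $: go to q2, push W$ → (q2, babba, W$)
  read b, top W: go to q0, push ε → (q0, abba, $)
  ε-move, top $: go to q2, push W$ → (q2, abba, W$)
No transition for (q2, a, top W); M blocks with input abba remaining.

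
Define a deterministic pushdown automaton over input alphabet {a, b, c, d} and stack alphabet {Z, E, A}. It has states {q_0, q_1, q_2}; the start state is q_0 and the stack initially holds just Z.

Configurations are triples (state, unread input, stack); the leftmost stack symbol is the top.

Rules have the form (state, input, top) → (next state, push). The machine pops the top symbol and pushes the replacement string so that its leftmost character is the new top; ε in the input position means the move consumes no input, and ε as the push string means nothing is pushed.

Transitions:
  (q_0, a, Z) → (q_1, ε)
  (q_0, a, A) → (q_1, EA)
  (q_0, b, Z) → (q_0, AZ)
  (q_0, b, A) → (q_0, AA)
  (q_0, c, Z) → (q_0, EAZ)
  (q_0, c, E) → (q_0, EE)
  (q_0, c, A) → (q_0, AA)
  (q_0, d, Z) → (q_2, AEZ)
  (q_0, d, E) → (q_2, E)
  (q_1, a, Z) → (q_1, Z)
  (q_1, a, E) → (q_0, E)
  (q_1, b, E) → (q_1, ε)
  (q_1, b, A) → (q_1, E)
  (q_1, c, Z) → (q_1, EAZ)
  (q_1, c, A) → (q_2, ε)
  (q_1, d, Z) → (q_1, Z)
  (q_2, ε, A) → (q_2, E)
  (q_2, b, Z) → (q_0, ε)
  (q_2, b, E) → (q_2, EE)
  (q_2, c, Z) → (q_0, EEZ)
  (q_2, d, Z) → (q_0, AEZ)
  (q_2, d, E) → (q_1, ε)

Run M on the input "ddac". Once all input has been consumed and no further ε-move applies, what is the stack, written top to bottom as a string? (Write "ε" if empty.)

EEZ

(q_0, ddac, Z)
  read d, top Z: go to q_2, push AEZ → (q_2, dac, AEZ)
  ε-move, top A: go to q_2, push E → (q_2, dac, EEZ)
  read d, top E: go to q_1, push ε → (q_1, ac, EZ)
  read a, top E: go to q_0, push E → (q_0, c, EZ)
  read c, top E: go to q_0, push EE → (q_0, ε, EEZ)
All input consumed in state q_0 with stack EEZ.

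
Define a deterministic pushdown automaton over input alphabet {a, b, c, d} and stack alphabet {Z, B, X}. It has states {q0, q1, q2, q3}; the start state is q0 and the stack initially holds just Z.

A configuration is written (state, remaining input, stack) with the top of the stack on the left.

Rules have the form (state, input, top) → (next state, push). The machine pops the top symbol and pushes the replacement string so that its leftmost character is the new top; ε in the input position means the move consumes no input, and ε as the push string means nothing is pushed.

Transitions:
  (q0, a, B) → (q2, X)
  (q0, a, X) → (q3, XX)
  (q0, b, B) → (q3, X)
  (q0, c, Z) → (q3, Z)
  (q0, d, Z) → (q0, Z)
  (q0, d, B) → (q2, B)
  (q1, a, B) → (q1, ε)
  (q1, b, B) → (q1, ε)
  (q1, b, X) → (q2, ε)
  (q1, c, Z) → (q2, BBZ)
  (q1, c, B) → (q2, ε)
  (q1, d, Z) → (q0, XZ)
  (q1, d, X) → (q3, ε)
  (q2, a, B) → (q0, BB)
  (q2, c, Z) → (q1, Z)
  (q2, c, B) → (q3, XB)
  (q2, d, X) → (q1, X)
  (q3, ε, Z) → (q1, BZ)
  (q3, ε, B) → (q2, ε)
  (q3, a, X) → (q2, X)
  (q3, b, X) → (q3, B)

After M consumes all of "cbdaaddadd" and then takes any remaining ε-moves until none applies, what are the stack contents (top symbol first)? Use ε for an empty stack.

(q0, cbdaaddadd, Z)
  read c, top Z: go to q3, push Z → (q3, bdaaddadd, Z)
  ε-move, top Z: go to q1, push BZ → (q1, bdaaddadd, BZ)
  read b, top B: go to q1, push ε → (q1, daaddadd, Z)
  read d, top Z: go to q0, push XZ → (q0, aaddadd, XZ)
  read a, top X: go to q3, push XX → (q3, addadd, XXZ)
  read a, top X: go to q2, push X → (q2, ddadd, XXZ)
  read d, top X: go to q1, push X → (q1, dadd, XXZ)
  read d, top X: go to q3, push ε → (q3, add, XZ)
  read a, top X: go to q2, push X → (q2, dd, XZ)
  read d, top X: go to q1, push X → (q1, d, XZ)
  read d, top X: go to q3, push ε → (q3, ε, Z)
  ε-move, top Z: go to q1, push BZ → (q1, ε, BZ)
All input consumed in state q1 with stack BZ.

BZ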